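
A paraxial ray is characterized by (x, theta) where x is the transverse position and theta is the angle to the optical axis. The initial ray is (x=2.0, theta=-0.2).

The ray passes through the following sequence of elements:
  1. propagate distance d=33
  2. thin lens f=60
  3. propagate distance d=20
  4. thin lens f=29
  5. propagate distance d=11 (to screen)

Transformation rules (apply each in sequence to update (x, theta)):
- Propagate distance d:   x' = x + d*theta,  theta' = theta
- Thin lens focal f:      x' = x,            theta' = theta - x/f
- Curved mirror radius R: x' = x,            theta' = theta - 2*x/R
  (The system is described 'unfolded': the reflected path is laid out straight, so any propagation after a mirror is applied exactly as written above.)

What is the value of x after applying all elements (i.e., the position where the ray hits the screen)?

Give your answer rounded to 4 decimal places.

Initial: x=2.0000 theta=-0.2000
After 1 (propagate distance d=33): x=-4.6000 theta=-0.2000
After 2 (thin lens f=60): x=-4.6000 theta=-37/300 (≈-0.1233)
After 3 (propagate distance d=20): x=-106/15 (≈-7.0667) theta=-37/300 (≈-0.1233)
After 4 (thin lens f=29): x=-106/15 (≈-7.0667) theta=349/2900 (≈0.1203)
After 5 (propagate distance d=11 (to screen)): x=-49963/8700 (≈-5.7429) theta=349/2900 (≈0.1203)
Rounded to 4 decimal places: x = -5.7429

Answer: -5.7429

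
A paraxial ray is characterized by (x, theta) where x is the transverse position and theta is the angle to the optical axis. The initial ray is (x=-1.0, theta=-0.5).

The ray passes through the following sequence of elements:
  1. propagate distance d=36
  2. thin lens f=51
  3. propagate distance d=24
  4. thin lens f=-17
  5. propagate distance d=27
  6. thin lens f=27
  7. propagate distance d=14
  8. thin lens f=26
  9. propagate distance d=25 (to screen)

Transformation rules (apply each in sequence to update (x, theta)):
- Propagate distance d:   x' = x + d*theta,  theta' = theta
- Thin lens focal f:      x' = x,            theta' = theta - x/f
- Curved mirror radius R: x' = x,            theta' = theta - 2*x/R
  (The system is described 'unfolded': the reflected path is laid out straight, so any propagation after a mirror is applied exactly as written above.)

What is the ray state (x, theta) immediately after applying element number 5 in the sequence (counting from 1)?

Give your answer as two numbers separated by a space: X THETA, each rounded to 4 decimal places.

Answer: -60.5346 -1.4250

Derivation:
Initial: x=-1.0000 theta=-0.5000
After 1 (propagate distance d=36): x=-19.0000 theta=-0.5000
After 2 (thin lens f=51): x=-19.0000 theta=-13/102 (≈-0.1275)
After 3 (propagate distance d=24): x=-375/17 (≈-22.0588) theta=-13/102 (≈-0.1275)
After 4 (thin lens f=-17): x=-375/17 (≈-22.0588) theta=-2471/1734 (≈-1.4250)
After 5 (propagate distance d=27): x=-34989/578 (≈-60.5346) theta=-2471/1734 (≈-1.4250)
Rounded to 4 decimal places: x = -60.5346, theta = -1.4250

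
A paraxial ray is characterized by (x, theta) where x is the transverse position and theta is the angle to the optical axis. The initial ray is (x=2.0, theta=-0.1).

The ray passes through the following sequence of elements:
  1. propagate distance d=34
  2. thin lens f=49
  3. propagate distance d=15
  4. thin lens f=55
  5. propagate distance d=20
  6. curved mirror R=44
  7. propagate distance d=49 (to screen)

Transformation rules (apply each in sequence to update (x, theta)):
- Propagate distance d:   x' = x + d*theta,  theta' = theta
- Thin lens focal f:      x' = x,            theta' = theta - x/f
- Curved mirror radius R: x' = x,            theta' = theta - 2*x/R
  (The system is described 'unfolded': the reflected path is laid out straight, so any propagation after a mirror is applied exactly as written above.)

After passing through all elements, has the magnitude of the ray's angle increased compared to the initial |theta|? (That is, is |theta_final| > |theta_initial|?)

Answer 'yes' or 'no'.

Initial: x=2.0000 theta=-0.1000
After 1 (propagate distance d=34): x=-1.4000 theta=-0.1000
After 2 (thin lens f=49): x=-1.4000 theta=-1/14 (≈-0.0714)
After 3 (propagate distance d=15): x=-173/70 (≈-2.4714) theta=-1/14 (≈-0.0714)
After 4 (thin lens f=55): x=-173/70 (≈-2.4714) theta=-51/1925 (≈-0.0265)
After 5 (propagate distance d=20): x=-2311/770 (≈-3.0013) theta=-51/1925 (≈-0.0265)
After 6 (curved mirror R=44): x=-2311/770 (≈-3.0013) theta=9311/84700 (≈0.1099)
After 7 (propagate distance d=49 (to screen)): x=202029/84700 (≈2.3852) theta=9311/84700 (≈0.1099)
|theta_initial|=0.1000 |theta_final|=9311/84700 (≈0.1099) -> increased

Answer: yes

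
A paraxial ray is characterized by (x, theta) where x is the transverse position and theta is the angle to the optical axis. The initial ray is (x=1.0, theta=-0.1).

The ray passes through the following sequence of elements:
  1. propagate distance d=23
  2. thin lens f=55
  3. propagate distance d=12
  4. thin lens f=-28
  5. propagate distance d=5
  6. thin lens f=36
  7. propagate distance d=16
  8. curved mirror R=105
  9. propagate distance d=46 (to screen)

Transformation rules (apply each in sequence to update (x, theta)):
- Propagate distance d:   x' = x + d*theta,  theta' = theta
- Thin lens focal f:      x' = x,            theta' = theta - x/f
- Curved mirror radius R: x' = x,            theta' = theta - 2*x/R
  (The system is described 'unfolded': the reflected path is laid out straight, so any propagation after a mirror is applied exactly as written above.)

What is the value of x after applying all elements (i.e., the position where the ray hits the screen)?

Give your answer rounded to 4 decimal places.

Answer: -3.8423

Derivation:
Initial: x=1.0000 theta=-0.1000
After 1 (propagate distance d=23): x=-1.3000 theta=-0.1000
After 2 (thin lens f=55): x=-1.3000 theta=-21/275 (≈-0.0764)
After 3 (propagate distance d=12): x=-1219/550 (≈-2.2164) theta=-21/275 (≈-0.0764)
After 4 (thin lens f=-28): x=-1219/550 (≈-2.2164) theta=-479/3080 (≈-0.1555)
After 5 (propagate distance d=5): x=-46107/15400 (≈-2.9940) theta=-479/3080 (≈-0.1555)
After 6 (thin lens f=36): x=-46107/15400 (≈-2.9940) theta=-4457/61600 (≈-0.0724)
After 7 (propagate distance d=16): x=-12787/3080 (≈-4.1516) theta=-4457/61600 (≈-0.0724)
After 8 (curved mirror R=105): x=-12787/3080 (≈-4.1516) theta=8699/1293600 (≈0.0067)
After 9 (propagate distance d=46 (to screen)): x=-2485193/646800 (≈-3.8423) theta=8699/1293600 (≈0.0067)
Rounded to 4 decimal places: x = -3.8423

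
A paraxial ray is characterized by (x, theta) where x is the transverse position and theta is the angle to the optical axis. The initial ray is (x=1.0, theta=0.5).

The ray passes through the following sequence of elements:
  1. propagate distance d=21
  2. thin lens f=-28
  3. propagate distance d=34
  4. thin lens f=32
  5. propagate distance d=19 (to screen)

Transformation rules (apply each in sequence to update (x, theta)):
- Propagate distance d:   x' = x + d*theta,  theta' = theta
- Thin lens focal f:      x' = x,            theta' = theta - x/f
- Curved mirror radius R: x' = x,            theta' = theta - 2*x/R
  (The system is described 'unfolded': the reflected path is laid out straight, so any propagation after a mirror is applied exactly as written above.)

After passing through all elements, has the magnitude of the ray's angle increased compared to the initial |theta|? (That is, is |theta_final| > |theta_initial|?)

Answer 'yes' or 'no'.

Initial: x=1.0000 theta=0.5000
After 1 (propagate distance d=21): x=11.5000 theta=0.5000
After 2 (thin lens f=-28): x=11.5000 theta=51/56 (≈0.9107)
After 3 (propagate distance d=34): x=1189/28 (≈42.4643) theta=51/56 (≈0.9107)
After 4 (thin lens f=32): x=1189/28 (≈42.4643) theta=-373/896 (≈-0.4163)
After 5 (propagate distance d=19 (to screen)): x=4423/128 (≈34.5547) theta=-373/896 (≈-0.4163)
|theta_initial|=0.5000 |theta_final|=373/896 (≈0.4163) -> not increased

Answer: no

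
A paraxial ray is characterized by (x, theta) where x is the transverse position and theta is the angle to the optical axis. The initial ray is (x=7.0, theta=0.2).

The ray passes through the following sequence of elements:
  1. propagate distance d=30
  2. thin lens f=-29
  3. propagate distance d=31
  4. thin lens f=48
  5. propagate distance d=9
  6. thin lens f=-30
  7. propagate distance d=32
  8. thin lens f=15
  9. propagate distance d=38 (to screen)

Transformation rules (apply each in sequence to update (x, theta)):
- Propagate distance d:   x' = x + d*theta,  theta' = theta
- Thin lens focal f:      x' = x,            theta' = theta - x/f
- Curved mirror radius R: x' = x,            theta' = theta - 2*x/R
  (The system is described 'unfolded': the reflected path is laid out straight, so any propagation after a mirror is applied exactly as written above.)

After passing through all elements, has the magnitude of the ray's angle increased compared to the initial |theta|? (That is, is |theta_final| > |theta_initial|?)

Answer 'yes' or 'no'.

Initial: x=7.0000 theta=0.2000
After 1 (propagate distance d=30): x=13.0000 theta=0.2000
After 2 (thin lens f=-29): x=13.0000 theta=94/145 (≈0.6483)
After 3 (propagate distance d=31): x=4799/145 (≈33.0966) theta=94/145 (≈0.6483)
After 4 (thin lens f=48): x=4799/145 (≈33.0966) theta=-287/6960 (≈-0.0412)
After 5 (propagate distance d=9): x=75923/2320 (≈32.7254) theta=-287/6960 (≈-0.0412)
After 6 (thin lens f=-30): x=75923/2320 (≈32.7254) theta=24351/23200 (≈1.0496)
After 7 (propagate distance d=32): x=769231/11600 (≈66.3130) theta=24351/23200 (≈1.0496)
After 8 (thin lens f=15): x=769231/11600 (≈66.3130) theta=-1173197/348000 (≈-3.3713)
After 9 (propagate distance d=38 (to screen)): x=-5376139/87000 (≈-61.7947) theta=-1173197/348000 (≈-3.3713)
|theta_initial|=0.2000 |theta_final|=1173197/348000 (≈3.3713) -> increased

Answer: yes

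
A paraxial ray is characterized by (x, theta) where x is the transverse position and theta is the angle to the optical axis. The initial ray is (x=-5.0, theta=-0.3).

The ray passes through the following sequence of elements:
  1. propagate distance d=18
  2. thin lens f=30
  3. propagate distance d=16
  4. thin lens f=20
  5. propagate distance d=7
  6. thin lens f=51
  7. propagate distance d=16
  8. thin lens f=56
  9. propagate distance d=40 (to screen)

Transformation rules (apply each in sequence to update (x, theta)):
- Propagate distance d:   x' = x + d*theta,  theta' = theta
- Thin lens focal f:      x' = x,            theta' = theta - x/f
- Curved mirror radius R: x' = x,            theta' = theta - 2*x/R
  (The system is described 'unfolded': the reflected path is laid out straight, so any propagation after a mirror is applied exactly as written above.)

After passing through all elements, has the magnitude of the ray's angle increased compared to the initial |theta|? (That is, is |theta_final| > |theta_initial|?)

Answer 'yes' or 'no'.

Answer: yes

Derivation:
Initial: x=-5.0000 theta=-0.3000
After 1 (propagate distance d=18): x=-10.4000 theta=-0.3000
After 2 (thin lens f=30): x=-10.4000 theta=7/150 (≈0.0467)
After 3 (propagate distance d=16): x=-724/75 (≈-9.6533) theta=7/150 (≈0.0467)
After 4 (thin lens f=20): x=-724/75 (≈-9.6533) theta=397/750 (≈0.5293)
After 5 (propagate distance d=7): x=-5.9480 theta=397/750 (≈0.5293)
After 6 (thin lens f=51): x=-5.9480 theta=4118/6375 (≈0.6460)
After 7 (propagate distance d=16): x=55939/12750 (≈4.3874) theta=4118/6375 (≈0.6460)
After 8 (thin lens f=56): x=55939/12750 (≈4.3874) theta=405277/714000 (≈0.5676)
After 9 (propagate distance d=40 (to screen)): x=402993/14875 (≈27.0920) theta=405277/714000 (≈0.5676)
|theta_initial|=0.3000 |theta_final|=405277/714000 (≈0.5676) -> increased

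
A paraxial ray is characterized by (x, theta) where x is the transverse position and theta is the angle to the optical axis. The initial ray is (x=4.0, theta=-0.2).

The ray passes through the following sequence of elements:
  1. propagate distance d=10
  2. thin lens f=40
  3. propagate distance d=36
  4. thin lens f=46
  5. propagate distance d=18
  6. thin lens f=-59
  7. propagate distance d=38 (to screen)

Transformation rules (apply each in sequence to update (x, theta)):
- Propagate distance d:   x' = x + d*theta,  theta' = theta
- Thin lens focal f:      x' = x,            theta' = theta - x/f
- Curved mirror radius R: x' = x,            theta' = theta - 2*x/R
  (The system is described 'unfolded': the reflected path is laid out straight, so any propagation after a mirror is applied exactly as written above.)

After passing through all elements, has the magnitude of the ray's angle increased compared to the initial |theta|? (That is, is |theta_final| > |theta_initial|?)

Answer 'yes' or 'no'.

Answer: yes

Derivation:
Initial: x=4.0000 theta=-0.2000
After 1 (propagate distance d=10): x=2.0000 theta=-0.2000
After 2 (thin lens f=40): x=2.0000 theta=-0.2500
After 3 (propagate distance d=36): x=-7.0000 theta=-0.2500
After 4 (thin lens f=46): x=-7.0000 theta=-9/92 (≈-0.0978)
After 5 (propagate distance d=18): x=-403/46 (≈-8.7609) theta=-9/92 (≈-0.0978)
After 6 (thin lens f=-59): x=-403/46 (≈-8.7609) theta=-1337/5428 (≈-0.2463)
After 7 (propagate distance d=38 (to screen)): x=-24590/1357 (≈-18.1209) theta=-1337/5428 (≈-0.2463)
|theta_initial|=0.2000 |theta_final|=1337/5428 (≈0.2463) -> increased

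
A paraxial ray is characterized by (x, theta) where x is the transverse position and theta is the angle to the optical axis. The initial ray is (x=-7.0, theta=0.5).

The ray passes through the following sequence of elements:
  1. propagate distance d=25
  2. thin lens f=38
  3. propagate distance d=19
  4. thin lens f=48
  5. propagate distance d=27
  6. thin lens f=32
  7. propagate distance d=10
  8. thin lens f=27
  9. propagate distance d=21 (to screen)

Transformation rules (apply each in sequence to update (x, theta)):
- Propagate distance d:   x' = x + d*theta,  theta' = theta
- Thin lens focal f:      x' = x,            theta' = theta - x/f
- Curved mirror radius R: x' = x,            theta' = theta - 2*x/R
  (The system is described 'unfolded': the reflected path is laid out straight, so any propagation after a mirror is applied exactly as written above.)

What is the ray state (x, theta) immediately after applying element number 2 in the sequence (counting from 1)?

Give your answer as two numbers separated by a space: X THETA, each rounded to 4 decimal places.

Initial: x=-7.0000 theta=0.5000
After 1 (propagate distance d=25): x=5.5000 theta=0.5000
After 2 (thin lens f=38): x=5.5000 theta=27/76 (≈0.3553)
Rounded to 4 decimal places: x = 5.5000, theta = 0.3553

Answer: 5.5000 0.3553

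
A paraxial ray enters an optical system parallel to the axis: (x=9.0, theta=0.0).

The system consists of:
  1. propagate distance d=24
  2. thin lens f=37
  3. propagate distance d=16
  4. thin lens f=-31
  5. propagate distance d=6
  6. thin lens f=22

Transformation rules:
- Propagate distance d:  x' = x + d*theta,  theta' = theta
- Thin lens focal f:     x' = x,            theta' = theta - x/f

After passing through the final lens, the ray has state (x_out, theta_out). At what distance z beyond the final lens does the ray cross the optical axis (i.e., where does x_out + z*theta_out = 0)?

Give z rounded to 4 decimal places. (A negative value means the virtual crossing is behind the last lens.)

Initial: x=9.0000 theta=0.0000
After 1 (propagate distance d=24): x=9.0000 theta=0.0000
After 2 (thin lens f=37): x=9.0000 theta=-9/37 (≈-0.2432)
After 3 (propagate distance d=16): x=189/37 (≈5.1081) theta=-9/37 (≈-0.2432)
After 4 (thin lens f=-31): x=189/37 (≈5.1081) theta=-90/1147 (≈-0.0785)
After 5 (propagate distance d=6): x=5319/1147 (≈4.6373) theta=-90/1147 (≈-0.0785)
After 6 (thin lens f=22): x=5319/1147 (≈4.6373) theta=-7299/25234 (≈-0.2893)
z_focus = -x_out/theta_out = -(5319/1147)/(-7299/25234) = 13002/811 ≈ 16.0321
Rounded to 4 decimal places: z = 16.0321

Answer: 16.0321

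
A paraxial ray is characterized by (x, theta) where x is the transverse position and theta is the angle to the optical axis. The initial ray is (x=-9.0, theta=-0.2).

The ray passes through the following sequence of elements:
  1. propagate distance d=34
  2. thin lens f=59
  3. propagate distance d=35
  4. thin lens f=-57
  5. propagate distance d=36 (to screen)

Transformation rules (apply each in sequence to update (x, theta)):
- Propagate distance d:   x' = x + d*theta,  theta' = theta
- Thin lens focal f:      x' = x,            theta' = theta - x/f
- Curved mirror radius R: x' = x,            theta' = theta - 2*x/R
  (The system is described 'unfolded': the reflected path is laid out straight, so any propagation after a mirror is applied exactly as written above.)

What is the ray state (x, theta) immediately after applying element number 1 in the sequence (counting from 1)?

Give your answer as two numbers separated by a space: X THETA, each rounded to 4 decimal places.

Answer: -15.8000 -0.2000

Derivation:
Initial: x=-9.0000 theta=-0.2000
After 1 (propagate distance d=34): x=-15.8000 theta=-0.2000
Rounded to 4 decimal places: x = -15.8000, theta = -0.2000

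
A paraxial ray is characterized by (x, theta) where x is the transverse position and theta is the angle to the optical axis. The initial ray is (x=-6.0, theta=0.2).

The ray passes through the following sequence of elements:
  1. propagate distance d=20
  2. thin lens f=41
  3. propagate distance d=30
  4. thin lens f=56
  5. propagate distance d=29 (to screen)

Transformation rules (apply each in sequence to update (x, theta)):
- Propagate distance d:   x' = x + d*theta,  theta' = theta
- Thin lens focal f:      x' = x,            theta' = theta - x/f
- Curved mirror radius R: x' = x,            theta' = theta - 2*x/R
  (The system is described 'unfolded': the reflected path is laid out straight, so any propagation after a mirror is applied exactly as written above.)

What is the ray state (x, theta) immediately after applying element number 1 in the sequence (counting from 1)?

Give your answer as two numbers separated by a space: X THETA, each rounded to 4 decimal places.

Initial: x=-6.0000 theta=0.2000
After 1 (propagate distance d=20): x=-2.0000 theta=0.2000
Rounded to 4 decimal places: x = -2.0000, theta = 0.2000

Answer: -2.0000 0.2000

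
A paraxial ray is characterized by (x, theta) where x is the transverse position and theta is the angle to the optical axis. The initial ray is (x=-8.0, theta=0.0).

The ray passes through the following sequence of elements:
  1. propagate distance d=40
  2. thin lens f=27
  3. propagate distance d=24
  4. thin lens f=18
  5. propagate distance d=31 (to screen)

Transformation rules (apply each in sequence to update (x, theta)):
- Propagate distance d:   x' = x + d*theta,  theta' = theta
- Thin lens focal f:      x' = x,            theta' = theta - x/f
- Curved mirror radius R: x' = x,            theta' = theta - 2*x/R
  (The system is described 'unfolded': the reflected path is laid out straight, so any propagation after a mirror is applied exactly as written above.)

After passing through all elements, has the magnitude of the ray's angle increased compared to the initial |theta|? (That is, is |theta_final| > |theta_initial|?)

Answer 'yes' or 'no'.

Initial: x=-8.0000 theta=0.0000
After 1 (propagate distance d=40): x=-8.0000 theta=0.0000
After 2 (thin lens f=27): x=-8.0000 theta=8/27 (≈0.2963)
After 3 (propagate distance d=24): x=-8/9 (≈-0.8889) theta=8/27 (≈0.2963)
After 4 (thin lens f=18): x=-8/9 (≈-0.8889) theta=28/81 (≈0.3457)
After 5 (propagate distance d=31 (to screen)): x=796/81 (≈9.8272) theta=28/81 (≈0.3457)
|theta_initial|=0.0000 |theta_final|=28/81 (≈0.3457) -> increased

Answer: yes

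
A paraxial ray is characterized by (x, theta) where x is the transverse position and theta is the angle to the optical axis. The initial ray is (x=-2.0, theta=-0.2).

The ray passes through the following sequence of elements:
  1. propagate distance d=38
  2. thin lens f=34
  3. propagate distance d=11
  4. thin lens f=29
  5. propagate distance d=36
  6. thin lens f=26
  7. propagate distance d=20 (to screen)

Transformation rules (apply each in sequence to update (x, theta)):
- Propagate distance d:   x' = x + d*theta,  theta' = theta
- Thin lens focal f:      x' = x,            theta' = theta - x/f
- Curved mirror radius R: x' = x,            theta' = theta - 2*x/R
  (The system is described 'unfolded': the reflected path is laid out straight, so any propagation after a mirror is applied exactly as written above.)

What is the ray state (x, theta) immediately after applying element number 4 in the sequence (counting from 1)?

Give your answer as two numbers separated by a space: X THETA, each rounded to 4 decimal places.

Initial: x=-2.0000 theta=-0.2000
After 1 (propagate distance d=38): x=-9.6000 theta=-0.2000
After 2 (thin lens f=34): x=-9.6000 theta=7/85 (≈0.0824)
After 3 (propagate distance d=11): x=-739/85 (≈-8.6941) theta=7/85 (≈0.0824)
After 4 (thin lens f=29): x=-739/85 (≈-8.6941) theta=942/2465 (≈0.3822)
Rounded to 4 decimal places: x = -8.6941, theta = 0.3822

Answer: -8.6941 0.3822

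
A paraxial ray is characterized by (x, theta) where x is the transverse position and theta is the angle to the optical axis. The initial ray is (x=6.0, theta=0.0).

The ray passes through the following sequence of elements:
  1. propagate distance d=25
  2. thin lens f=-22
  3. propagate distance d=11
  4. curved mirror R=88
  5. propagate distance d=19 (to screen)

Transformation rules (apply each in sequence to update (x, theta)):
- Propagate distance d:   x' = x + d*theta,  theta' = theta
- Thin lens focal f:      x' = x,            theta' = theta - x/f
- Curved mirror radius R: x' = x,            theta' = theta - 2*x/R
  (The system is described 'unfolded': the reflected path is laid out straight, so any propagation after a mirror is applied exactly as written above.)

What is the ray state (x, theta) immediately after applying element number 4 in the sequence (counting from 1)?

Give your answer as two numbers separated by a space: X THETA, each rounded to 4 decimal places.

Answer: 9.0000 0.0682

Derivation:
Initial: x=6.0000 theta=0.0000
After 1 (propagate distance d=25): x=6.0000 theta=0.0000
After 2 (thin lens f=-22): x=6.0000 theta=3/11 (≈0.2727)
After 3 (propagate distance d=11): x=9.0000 theta=3/11 (≈0.2727)
After 4 (curved mirror R=88): x=9.0000 theta=3/44 (≈0.0682)
Rounded to 4 decimal places: x = 9.0000, theta = 0.0682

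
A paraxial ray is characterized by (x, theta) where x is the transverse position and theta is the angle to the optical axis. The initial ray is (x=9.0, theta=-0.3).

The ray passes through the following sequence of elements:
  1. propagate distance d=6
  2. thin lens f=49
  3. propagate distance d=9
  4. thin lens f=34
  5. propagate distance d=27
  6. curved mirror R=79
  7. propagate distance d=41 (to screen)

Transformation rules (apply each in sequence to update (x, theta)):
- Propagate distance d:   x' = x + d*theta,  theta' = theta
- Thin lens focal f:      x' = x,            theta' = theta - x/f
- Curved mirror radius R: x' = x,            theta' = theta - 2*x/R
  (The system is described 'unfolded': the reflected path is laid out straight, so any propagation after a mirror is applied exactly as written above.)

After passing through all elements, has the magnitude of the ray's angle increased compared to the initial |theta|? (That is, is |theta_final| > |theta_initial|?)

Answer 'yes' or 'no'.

Answer: no

Derivation:
Initial: x=9.0000 theta=-0.3000
After 1 (propagate distance d=6): x=7.2000 theta=-0.3000
After 2 (thin lens f=49): x=7.2000 theta=-219/490 (≈-0.4469)
After 3 (propagate distance d=9): x=1557/490 (≈3.1776) theta=-219/490 (≈-0.4469)
After 4 (thin lens f=34): x=1557/490 (≈3.1776) theta=-9003/16660 (≈-0.5404)
After 5 (propagate distance d=27): x=-190143/16660 (≈-11.4131) theta=-9003/16660 (≈-0.5404)
After 6 (curved mirror R=79): x=-190143/16660 (≈-11.4131) theta=-330951/1316140 (≈-0.2515)
After 7 (propagate distance d=41 (to screen)): x=-7147572/329035 (≈-21.7228) theta=-330951/1316140 (≈-0.2515)
|theta_initial|=0.3000 |theta_final|=330951/1316140 (≈0.2515) -> not increased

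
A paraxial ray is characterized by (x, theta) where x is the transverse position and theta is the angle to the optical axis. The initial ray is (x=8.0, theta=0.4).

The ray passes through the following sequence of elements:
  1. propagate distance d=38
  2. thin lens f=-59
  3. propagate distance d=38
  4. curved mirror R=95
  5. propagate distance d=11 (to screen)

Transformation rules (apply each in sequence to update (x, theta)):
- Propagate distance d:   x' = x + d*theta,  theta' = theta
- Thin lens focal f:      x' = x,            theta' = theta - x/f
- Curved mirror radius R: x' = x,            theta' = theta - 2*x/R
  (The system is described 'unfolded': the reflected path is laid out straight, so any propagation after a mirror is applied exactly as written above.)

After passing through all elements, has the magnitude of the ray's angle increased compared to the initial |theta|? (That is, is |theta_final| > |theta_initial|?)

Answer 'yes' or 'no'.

Initial: x=8.0000 theta=0.4000
After 1 (propagate distance d=38): x=23.2000 theta=0.4000
After 2 (thin lens f=-59): x=23.2000 theta=234/295 (≈0.7932)
After 3 (propagate distance d=38): x=15736/295 (≈53.3424) theta=234/295 (≈0.7932)
After 4 (curved mirror R=95): x=15736/295 (≈53.3424) theta=-9242/28025 (≈-0.3298)
After 5 (propagate distance d=11 (to screen)): x=1393258/28025 (≈49.7148) theta=-9242/28025 (≈-0.3298)
|theta_initial|=0.4000 |theta_final|=9242/28025 (≈0.3298) -> not increased

Answer: no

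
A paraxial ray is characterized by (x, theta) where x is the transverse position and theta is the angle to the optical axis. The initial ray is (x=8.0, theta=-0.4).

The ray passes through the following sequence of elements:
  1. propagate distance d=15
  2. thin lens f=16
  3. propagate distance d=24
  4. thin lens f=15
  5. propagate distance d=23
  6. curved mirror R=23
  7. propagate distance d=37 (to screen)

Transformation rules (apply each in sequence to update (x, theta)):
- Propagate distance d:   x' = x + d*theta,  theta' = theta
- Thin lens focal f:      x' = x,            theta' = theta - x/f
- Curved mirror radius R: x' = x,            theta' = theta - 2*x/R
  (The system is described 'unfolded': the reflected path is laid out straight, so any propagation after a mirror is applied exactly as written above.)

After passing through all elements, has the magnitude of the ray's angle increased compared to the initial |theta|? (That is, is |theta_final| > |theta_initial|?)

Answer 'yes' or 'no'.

Initial: x=8.0000 theta=-0.4000
After 1 (propagate distance d=15): x=2.0000 theta=-0.4000
After 2 (thin lens f=16): x=2.0000 theta=-0.5250
After 3 (propagate distance d=24): x=-10.6000 theta=-0.5250
After 4 (thin lens f=15): x=-10.6000 theta=109/600 (≈0.1817)
After 5 (propagate distance d=23): x=-3853/600 (≈-6.4217) theta=109/600 (≈0.1817)
After 6 (curved mirror R=23): x=-3853/600 (≈-6.4217) theta=10213/13800 (≈0.7401)
After 7 (propagate distance d=37 (to screen)): x=144631/6900 (≈20.9610) theta=10213/13800 (≈0.7401)
|theta_initial|=0.4000 |theta_final|=10213/13800 (≈0.7401) -> increased

Answer: yes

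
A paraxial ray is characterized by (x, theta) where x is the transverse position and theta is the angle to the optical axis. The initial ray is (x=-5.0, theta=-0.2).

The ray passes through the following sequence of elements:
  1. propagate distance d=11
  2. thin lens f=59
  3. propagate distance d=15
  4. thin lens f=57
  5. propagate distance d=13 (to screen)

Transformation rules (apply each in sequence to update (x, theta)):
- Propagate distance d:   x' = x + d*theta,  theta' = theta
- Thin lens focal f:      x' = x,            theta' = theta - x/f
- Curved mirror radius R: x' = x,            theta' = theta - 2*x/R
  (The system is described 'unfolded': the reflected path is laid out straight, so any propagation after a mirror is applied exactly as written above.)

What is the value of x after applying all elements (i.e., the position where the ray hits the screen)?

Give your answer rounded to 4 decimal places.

Answer: -7.4742

Derivation:
Initial: x=-5.0000 theta=-0.2000
After 1 (propagate distance d=11): x=-7.2000 theta=-0.2000
After 2 (thin lens f=59): x=-7.2000 theta=-23/295 (≈-0.0780)
After 3 (propagate distance d=15): x=-2469/295 (≈-8.3695) theta=-23/295 (≈-0.0780)
After 4 (thin lens f=57): x=-2469/295 (≈-8.3695) theta=386/5605 (≈0.0689)
After 5 (propagate distance d=13 (to screen)): x=-41893/5605 (≈-7.4742) theta=386/5605 (≈0.0689)
Rounded to 4 decimal places: x = -7.4742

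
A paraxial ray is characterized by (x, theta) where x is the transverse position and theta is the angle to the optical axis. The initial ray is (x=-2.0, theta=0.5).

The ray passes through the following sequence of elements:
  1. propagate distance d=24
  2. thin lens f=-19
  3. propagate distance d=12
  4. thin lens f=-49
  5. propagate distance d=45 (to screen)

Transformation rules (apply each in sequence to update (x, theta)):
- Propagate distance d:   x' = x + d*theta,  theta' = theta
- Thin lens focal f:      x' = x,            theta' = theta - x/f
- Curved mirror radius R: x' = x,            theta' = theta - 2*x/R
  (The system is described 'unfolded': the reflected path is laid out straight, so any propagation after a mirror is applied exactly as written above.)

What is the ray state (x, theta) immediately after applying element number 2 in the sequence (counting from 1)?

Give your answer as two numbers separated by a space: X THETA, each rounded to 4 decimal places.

Answer: 10.0000 1.0263

Derivation:
Initial: x=-2.0000 theta=0.5000
After 1 (propagate distance d=24): x=10.0000 theta=0.5000
After 2 (thin lens f=-19): x=10.0000 theta=39/38 (≈1.0263)
Rounded to 4 decimal places: x = 10.0000, theta = 1.0263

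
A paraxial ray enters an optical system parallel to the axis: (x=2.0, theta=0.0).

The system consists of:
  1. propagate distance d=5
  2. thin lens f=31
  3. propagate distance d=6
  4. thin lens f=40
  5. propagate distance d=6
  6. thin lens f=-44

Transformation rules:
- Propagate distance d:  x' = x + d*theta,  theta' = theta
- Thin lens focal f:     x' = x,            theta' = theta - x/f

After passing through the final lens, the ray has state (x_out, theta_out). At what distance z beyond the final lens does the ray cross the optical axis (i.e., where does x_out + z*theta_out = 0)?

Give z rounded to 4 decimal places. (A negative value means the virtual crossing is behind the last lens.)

Initial: x=2.0000 theta=0.0000
After 1 (propagate distance d=5): x=2.0000 theta=0.0000
After 2 (thin lens f=31): x=2.0000 theta=-2/31 (≈-0.0645)
After 3 (propagate distance d=6): x=50/31 (≈1.6129) theta=-2/31 (≈-0.0645)
After 4 (thin lens f=40): x=50/31 (≈1.6129) theta=-13/124 (≈-0.1048)
After 5 (propagate distance d=6): x=61/62 (≈0.9839) theta=-13/124 (≈-0.1048)
After 6 (thin lens f=-44): x=61/62 (≈0.9839) theta=-225/2728 (≈-0.0825)
z_focus = -x_out/theta_out = -(61/62)/(-225/2728) = 2684/225 ≈ 11.9289
Rounded to 4 decimal places: z = 11.9289

Answer: 11.9289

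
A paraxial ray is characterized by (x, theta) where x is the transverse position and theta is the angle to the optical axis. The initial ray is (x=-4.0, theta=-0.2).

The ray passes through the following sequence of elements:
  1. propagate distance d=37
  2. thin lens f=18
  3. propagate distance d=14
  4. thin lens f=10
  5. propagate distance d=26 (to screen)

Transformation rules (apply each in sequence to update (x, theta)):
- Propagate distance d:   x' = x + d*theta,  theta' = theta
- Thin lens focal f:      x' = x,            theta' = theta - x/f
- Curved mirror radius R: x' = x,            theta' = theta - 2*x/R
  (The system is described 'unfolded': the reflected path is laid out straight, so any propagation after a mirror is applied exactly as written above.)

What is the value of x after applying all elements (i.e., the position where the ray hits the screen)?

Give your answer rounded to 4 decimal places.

Answer: 19.8000

Derivation:
Initial: x=-4.0000 theta=-0.2000
After 1 (propagate distance d=37): x=-11.4000 theta=-0.2000
After 2 (thin lens f=18): x=-11.4000 theta=13/30 (≈0.4333)
After 3 (propagate distance d=14): x=-16/3 (≈-5.3333) theta=13/30 (≈0.4333)
After 4 (thin lens f=10): x=-16/3 (≈-5.3333) theta=29/30 (≈0.9667)
After 5 (propagate distance d=26 (to screen)): x=19.8000 theta=29/30 (≈0.9667)
Rounded to 4 decimal places: x = 19.8000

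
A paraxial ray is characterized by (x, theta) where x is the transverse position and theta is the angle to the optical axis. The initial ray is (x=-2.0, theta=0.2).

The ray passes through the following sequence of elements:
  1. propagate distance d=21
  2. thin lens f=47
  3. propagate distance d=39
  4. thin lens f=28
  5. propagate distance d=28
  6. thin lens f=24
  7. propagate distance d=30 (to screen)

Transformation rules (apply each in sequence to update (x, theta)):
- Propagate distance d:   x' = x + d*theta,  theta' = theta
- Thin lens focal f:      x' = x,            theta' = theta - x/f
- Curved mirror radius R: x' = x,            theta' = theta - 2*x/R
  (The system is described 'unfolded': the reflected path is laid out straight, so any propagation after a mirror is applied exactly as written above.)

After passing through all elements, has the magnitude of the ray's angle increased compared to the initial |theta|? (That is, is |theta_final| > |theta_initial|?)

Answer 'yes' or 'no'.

Initial: x=-2.0000 theta=0.2000
After 1 (propagate distance d=21): x=2.2000 theta=0.2000
After 2 (thin lens f=47): x=2.2000 theta=36/235 (≈0.1532)
After 3 (propagate distance d=39): x=1921/235 (≈8.1745) theta=36/235 (≈0.1532)
After 4 (thin lens f=28): x=1921/235 (≈8.1745) theta=-913/6580 (≈-0.1388)
After 5 (propagate distance d=28): x=1008/235 (≈4.2894) theta=-913/6580 (≈-0.1388)
After 6 (thin lens f=24): x=1008/235 (≈4.2894) theta=-2089/6580 (≈-0.3175)
After 7 (propagate distance d=30 (to screen)): x=-17223/3290 (≈-5.2350) theta=-2089/6580 (≈-0.3175)
|theta_initial|=0.2000 |theta_final|=2089/6580 (≈0.3175) -> increased

Answer: yes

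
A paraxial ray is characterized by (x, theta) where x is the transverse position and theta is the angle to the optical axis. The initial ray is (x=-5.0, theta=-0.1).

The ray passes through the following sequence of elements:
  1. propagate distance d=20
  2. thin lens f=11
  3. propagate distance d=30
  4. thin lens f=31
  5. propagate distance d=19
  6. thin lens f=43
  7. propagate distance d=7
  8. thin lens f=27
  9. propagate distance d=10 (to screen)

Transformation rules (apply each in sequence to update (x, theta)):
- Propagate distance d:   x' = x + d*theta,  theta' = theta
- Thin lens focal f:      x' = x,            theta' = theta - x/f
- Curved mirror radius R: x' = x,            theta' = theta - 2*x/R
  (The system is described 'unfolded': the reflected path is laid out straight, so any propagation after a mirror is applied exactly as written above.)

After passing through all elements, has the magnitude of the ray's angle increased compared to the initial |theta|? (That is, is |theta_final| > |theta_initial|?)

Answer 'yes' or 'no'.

Answer: yes

Derivation:
Initial: x=-5.0000 theta=-0.1000
After 1 (propagate distance d=20): x=-7.0000 theta=-0.1000
After 2 (thin lens f=11): x=-7.0000 theta=59/110 (≈0.5364)
After 3 (propagate distance d=30): x=100/11 (≈9.0909) theta=59/110 (≈0.5364)
After 4 (thin lens f=31): x=100/11 (≈9.0909) theta=829/3410 (≈0.2431)
After 5 (propagate distance d=19): x=46751/3410 (≈13.7100) theta=829/3410 (≈0.2431)
After 6 (thin lens f=43): x=46751/3410 (≈13.7100) theta=-5552/73315 (≈-0.0757)
After 7 (propagate distance d=7): x=386513/29326 (≈13.1799) theta=-5552/73315 (≈-0.0757)
After 8 (thin lens f=27): x=386513/29326 (≈13.1799) theta=-202943/359910 (≈-0.5639)
After 9 (propagate distance d=10 (to screen)): x=5971105/791802 (≈7.5412) theta=-202943/359910 (≈-0.5639)
|theta_initial|=0.1000 |theta_final|=202943/359910 (≈0.5639) -> increased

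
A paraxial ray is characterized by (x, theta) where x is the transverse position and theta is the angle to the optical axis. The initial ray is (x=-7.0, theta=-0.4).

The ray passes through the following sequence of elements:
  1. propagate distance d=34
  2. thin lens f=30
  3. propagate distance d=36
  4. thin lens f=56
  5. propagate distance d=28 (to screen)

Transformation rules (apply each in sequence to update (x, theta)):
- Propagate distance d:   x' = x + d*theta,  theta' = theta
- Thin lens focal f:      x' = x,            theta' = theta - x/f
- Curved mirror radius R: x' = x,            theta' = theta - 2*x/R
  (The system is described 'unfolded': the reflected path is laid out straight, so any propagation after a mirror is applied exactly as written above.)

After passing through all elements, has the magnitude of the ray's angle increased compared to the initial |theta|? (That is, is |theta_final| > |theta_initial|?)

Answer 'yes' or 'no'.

Answer: yes

Derivation:
Initial: x=-7.0000 theta=-0.4000
After 1 (propagate distance d=34): x=-20.6000 theta=-0.4000
After 2 (thin lens f=30): x=-20.6000 theta=43/150 (≈0.2867)
After 3 (propagate distance d=36): x=-10.2800 theta=43/150 (≈0.2867)
After 4 (thin lens f=56): x=-10.2800 theta=79/168 (≈0.4702)
After 5 (propagate distance d=28 (to screen)): x=433/150 (≈2.8867) theta=79/168 (≈0.4702)
|theta_initial|=0.4000 |theta_final|=79/168 (≈0.4702) -> increased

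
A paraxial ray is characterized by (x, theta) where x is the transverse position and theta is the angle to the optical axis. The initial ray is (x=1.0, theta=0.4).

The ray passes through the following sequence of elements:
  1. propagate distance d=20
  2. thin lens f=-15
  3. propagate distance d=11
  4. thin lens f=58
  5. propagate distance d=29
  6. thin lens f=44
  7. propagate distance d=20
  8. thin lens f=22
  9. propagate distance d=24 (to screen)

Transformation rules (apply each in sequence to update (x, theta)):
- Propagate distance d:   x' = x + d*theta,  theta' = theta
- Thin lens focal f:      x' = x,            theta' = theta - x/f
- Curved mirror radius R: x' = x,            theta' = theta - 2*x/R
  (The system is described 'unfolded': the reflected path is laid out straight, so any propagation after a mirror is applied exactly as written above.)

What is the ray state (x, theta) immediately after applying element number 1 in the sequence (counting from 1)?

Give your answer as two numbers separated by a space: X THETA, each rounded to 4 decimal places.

Initial: x=1.0000 theta=0.4000
After 1 (propagate distance d=20): x=9.0000 theta=0.4000
Rounded to 4 decimal places: x = 9.0000, theta = 0.4000

Answer: 9.0000 0.4000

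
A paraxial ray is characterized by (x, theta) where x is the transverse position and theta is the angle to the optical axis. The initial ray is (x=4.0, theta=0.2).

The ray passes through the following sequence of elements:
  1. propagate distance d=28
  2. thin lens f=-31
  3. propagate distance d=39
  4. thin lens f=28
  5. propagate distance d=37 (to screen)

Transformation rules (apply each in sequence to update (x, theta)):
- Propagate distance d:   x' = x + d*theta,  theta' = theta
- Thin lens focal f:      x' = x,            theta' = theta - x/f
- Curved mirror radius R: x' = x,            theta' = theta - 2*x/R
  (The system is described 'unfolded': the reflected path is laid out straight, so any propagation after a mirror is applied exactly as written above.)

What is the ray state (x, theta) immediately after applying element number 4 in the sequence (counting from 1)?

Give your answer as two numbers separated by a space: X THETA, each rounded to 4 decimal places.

Answer: 29.4774 -0.5431

Derivation:
Initial: x=4.0000 theta=0.2000
After 1 (propagate distance d=28): x=9.6000 theta=0.2000
After 2 (thin lens f=-31): x=9.6000 theta=79/155 (≈0.5097)
After 3 (propagate distance d=39): x=4569/155 (≈29.4774) theta=79/155 (≈0.5097)
After 4 (thin lens f=28): x=4569/155 (≈29.4774) theta=-2357/4340 (≈-0.5431)
Rounded to 4 decimal places: x = 29.4774, theta = -0.5431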